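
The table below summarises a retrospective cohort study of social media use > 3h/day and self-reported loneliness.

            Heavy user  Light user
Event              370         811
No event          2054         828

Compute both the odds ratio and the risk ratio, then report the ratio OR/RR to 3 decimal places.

0.596

Reading the table with exposure as columns: a = 370 (Heavy user, case), b = 2054 (Heavy user, non-case), c = 811 (Light user, case), d = 828.
OR = (370·828)/(2054·811) = 306360/1665794 = 0.18391
Risk in exposed = 370/2424 = 0.15264; risk in unexposed = 811/1639 = 0.49481; RR = 0.30848
OR/RR = 0.18391 / 0.30848 = 0.59619
The outcome is not rare, so the OR lies further from 1 than the RR.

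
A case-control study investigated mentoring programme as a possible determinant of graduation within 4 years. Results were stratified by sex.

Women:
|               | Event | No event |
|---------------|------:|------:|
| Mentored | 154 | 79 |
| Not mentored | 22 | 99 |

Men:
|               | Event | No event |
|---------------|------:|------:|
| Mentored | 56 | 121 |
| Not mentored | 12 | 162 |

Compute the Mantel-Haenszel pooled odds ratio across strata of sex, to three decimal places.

7.618

OR_MH = Σ(aᵢdᵢ/nᵢ) / Σ(bᵢcᵢ/nᵢ), where nᵢ is the stratum total.
Stratum 1 (Women): n = 354; a·d/n = 154·99/354 = 43.0678; b·c/n = 79·22/354 = 4.9096
Stratum 2 (Men): n = 351; a·d/n = 56·162/351 = 25.8462; b·c/n = 121·12/351 = 4.1368
OR_MH = (43.0678 + 25.8462) / (4.9096 + 4.1368) = 68.9140 / 9.0464 = 7.61787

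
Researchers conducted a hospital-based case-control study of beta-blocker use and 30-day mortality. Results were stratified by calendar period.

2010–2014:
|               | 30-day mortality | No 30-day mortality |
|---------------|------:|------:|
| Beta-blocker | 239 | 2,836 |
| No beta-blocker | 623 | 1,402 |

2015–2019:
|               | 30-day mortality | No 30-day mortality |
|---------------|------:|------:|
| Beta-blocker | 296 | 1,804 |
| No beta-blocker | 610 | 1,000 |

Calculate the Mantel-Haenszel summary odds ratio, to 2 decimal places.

0.23

OR_MH = Σ(aᵢdᵢ/nᵢ) / Σ(bᵢcᵢ/nᵢ), where nᵢ is the stratum total.
Stratum 1 (2010–2014): n = 5100; a·d/n = 239·1402/5100 = 65.7016; b·c/n = 2836·623/5100 = 346.4369
Stratum 2 (2015–2019): n = 3710; a·d/n = 296·1000/3710 = 79.7844; b·c/n = 1804·610/3710 = 296.6146
OR_MH = (65.7016 + 79.7844) / (346.4369 + 296.6146) = 145.4859 / 643.0514 = 0.22624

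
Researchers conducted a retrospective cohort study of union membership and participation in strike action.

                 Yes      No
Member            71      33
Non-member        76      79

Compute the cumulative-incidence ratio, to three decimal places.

1.392

Cells: a = 71, b = 33, c = 76, d = 79.
Risk in exposed = 71/104 = 0.68269; risk in unexposed = 76/155 = 0.49032.
RR = 0.68269 / 0.49032 = 1.39233
The risk among the exposed is 1.39 times that among the unexposed.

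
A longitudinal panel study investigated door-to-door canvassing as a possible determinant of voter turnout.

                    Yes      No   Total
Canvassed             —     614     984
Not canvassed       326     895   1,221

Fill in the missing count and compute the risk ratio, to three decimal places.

The missing cell is in the exposed row: 984 − 614 = 370.
So a = 370, b = 614, c = 326, d = 895.
RR = [a/(a+b)] / [c/(c+d)] = (370/984) / (326/1221) = 0.37602/0.26699 = 1.40833

1.408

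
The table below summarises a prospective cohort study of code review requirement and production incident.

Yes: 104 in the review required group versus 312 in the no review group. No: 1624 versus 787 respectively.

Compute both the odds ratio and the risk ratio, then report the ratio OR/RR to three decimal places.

0.762

From the description: a = 104, b = 1624, c = 312, d = 787.
OR = (104·787)/(1624·312) = 81848/506688 = 0.16154
Risk in exposed = 104/1728 = 0.06019; risk in unexposed = 312/1099 = 0.28389; RR = 0.21200
OR/RR = 0.16154 / 0.21200 = 0.76196
The outcome is not rare, so the OR lies further from 1 than the RR.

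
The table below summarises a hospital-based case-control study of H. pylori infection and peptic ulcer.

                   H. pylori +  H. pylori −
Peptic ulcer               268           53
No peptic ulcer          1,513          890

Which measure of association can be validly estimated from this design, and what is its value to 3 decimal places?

2.974

Reading the table with exposure as columns: a = 268 (H. pylori +, case), b = 1513 (H. pylori +, non-case), c = 53 (H. pylori −, case), d = 890.
This is a hospital-based case-control study: participants were sampled on outcome status, so risks in the source population cannot be estimated directly — relative risk is not valid here. The odds ratio is the appropriate measure.
OR = (a·d)/(b·c) = (268 × 890) / (1513 × 53) = 238520 / 80189 = 2.97447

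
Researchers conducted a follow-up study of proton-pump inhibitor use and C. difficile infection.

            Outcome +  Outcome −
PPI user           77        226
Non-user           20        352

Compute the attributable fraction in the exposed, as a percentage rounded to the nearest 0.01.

78.84

Cells: a = 77, b = 226, c = 20, d = 352.
Risk in exposed = 77/303 = 0.25413; risk in unexposed = 20/372 = 0.05376.
RR = 0.25413/0.05376 = 4.72673
AR% = (RR − 1)/RR × 100 = (4.72673 − 1)/4.72673 × 100 = 78.8437%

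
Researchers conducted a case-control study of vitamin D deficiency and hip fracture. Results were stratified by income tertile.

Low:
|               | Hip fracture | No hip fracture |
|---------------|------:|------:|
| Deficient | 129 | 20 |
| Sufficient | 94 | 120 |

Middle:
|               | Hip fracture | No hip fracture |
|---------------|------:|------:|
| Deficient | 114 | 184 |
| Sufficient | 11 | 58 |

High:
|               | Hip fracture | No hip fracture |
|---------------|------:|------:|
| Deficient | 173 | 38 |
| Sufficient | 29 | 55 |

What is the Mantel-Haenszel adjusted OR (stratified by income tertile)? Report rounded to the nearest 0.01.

6.44

OR_MH = Σ(aᵢdᵢ/nᵢ) / Σ(bᵢcᵢ/nᵢ), where nᵢ is the stratum total.
Stratum 1 (Low): n = 363; a·d/n = 129·120/363 = 42.6446; b·c/n = 20·94/363 = 5.1791
Stratum 2 (Middle): n = 367; a·d/n = 114·58/367 = 18.0163; b·c/n = 184·11/367 = 5.5150
Stratum 3 (High): n = 295; a·d/n = 173·55/295 = 32.2542; b·c/n = 38·29/295 = 3.7356
OR_MH = (42.6446 + 18.0163 + 32.2542) / (5.1791 + 5.5150 + 3.7356) = 92.9152 / 14.4296 = 6.43919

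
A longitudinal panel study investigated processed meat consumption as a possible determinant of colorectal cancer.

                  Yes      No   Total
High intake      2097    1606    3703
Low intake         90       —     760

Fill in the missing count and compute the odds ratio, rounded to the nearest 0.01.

The missing cell is in the unexposed row: 760 − 90 = 670.
So a = 2097, b = 1606, c = 90, d = 670.
OR = (a·d)/(b·c) = (2097 × 670) / (1606 × 90) = 1404990 / 144540 = 9.72042

9.72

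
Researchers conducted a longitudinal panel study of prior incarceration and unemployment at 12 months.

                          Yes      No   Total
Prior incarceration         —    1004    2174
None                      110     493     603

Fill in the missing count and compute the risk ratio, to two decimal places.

2.95

The missing cell is in the exposed row: 2174 − 1004 = 1170.
So a = 1170, b = 1004, c = 110, d = 493.
RR = [a/(a+b)] / [c/(c+d)] = (1170/2174) / (110/603) = 0.53818/0.18242 = 2.95020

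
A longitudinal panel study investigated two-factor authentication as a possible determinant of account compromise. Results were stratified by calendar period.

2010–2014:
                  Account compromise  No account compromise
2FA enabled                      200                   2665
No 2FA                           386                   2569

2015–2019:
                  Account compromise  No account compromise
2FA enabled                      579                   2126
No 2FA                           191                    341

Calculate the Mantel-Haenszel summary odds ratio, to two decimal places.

0.49

OR_MH = Σ(aᵢdᵢ/nᵢ) / Σ(bᵢcᵢ/nᵢ), where nᵢ is the stratum total.
Stratum 1 (2010–2014): n = 5820; a·d/n = 200·2569/5820 = 88.2818; b·c/n = 2665·386/5820 = 176.7509
Stratum 2 (2015–2019): n = 3237; a·d/n = 579·341/3237 = 60.9944; b·c/n = 2126·191/3237 = 125.4452
OR_MH = (88.2818 + 60.9944) / (176.7509 + 125.4452) = 149.2762 / 302.1960 = 0.49397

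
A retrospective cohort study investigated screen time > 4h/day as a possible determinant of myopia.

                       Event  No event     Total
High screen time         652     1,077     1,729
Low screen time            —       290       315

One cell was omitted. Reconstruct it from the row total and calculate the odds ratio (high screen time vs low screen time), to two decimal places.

7.02

The missing cell is in the unexposed row: 315 − 290 = 25.
So a = 652, b = 1077, c = 25, d = 290.
OR = (a·d)/(b·c) = (652 × 290) / (1077 × 25) = 189080 / 26925 = 7.02247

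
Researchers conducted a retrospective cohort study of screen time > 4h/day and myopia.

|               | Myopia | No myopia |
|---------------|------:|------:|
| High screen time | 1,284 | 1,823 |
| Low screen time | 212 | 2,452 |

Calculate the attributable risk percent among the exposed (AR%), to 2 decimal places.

Cells: a = 1284, b = 1823, c = 212, d = 2452.
Risk in exposed = 1284/3107 = 0.41326; risk in unexposed = 212/2664 = 0.07958.
RR = 0.41326/0.07958 = 5.19305
AR% = (RR − 1)/RR × 100 = (5.19305 − 1)/5.19305 × 100 = 80.7435%

80.74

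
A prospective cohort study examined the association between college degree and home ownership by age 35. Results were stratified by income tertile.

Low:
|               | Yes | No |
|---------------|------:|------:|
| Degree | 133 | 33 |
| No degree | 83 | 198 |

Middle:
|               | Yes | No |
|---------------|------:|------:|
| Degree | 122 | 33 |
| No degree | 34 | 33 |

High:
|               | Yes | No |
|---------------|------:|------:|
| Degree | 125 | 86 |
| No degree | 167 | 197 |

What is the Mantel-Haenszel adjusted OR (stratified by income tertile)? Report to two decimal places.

3.32

OR_MH = Σ(aᵢdᵢ/nᵢ) / Σ(bᵢcᵢ/nᵢ), where nᵢ is the stratum total.
Stratum 1 (Low): n = 447; a·d/n = 133·198/447 = 58.9128; b·c/n = 33·83/447 = 6.1275
Stratum 2 (Middle): n = 222; a·d/n = 122·33/222 = 18.1351; b·c/n = 33·34/222 = 5.0541
Stratum 3 (High): n = 575; a·d/n = 125·197/575 = 42.8261; b·c/n = 86·167/575 = 24.9774
OR_MH = (58.9128 + 18.1351 + 42.8261) / (6.1275 + 5.0541 + 24.9774) = 119.8740 / 36.1590 = 3.31519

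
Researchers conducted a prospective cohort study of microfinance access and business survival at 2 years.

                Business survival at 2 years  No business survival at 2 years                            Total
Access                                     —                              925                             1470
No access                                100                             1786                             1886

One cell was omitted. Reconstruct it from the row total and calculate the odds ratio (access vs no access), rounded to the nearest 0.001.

10.523

The missing cell is in the exposed row: 1470 − 925 = 545.
So a = 545, b = 925, c = 100, d = 1786.
OR = (a·d)/(b·c) = (545 × 1786) / (925 × 100) = 973370 / 92500 = 10.52292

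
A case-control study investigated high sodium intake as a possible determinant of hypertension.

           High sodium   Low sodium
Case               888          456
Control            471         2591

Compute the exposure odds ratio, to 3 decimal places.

Reading the table with exposure as columns: a = 888 (High sodium, case), b = 471 (High sodium, non-case), c = 456 (Low sodium, case), d = 2591.
OR = (a·d)/(b·c) = (888 × 2591) / (471 × 456) = 2300808 / 214776 = 10.71259
The odds of hypertension are about 10.71 times as high in the high sodium group.

10.713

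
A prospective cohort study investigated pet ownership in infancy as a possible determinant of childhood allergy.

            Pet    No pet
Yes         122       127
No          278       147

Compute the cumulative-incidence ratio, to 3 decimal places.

0.658

Reading the table with exposure as columns: a = 122 (Pet, case), b = 278 (Pet, non-case), c = 127 (No pet, case), d = 147.
Risk in exposed = 122/400 = 0.30500; risk in unexposed = 127/274 = 0.46350.
RR = 0.30500 / 0.46350 = 0.65803
The risk is 34% lower among the exposed than among the unexposed.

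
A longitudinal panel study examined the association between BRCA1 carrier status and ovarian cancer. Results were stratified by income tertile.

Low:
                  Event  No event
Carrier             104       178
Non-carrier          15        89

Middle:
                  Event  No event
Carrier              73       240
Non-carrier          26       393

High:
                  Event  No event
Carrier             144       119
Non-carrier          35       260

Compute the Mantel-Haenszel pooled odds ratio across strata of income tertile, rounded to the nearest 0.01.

OR_MH = Σ(aᵢdᵢ/nᵢ) / Σ(bᵢcᵢ/nᵢ), where nᵢ is the stratum total.
Stratum 1 (Low): n = 386; a·d/n = 104·89/386 = 23.9793; b·c/n = 178·15/386 = 6.9171
Stratum 2 (Middle): n = 732; a·d/n = 73·393/732 = 39.1926; b·c/n = 240·26/732 = 8.5246
Stratum 3 (High): n = 558; a·d/n = 144·260/558 = 67.0968; b·c/n = 119·35/558 = 7.4642
OR_MH = (23.9793 + 39.1926 + 67.0968) / (6.9171 + 8.5246 + 7.4642) = 130.2687 / 22.9058 = 5.68714

5.69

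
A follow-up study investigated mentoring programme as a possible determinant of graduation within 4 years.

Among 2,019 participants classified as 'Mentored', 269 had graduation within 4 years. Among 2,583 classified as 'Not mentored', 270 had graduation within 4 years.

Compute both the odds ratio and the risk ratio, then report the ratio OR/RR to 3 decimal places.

1.033

From the description: a = 269, b = 1750, c = 270, d = 2313.
OR = (269·2313)/(1750·270) = 622197/472500 = 1.31682
Risk in exposed = 269/2019 = 0.13323; risk in unexposed = 270/2583 = 0.10453; RR = 1.27461
OR/RR = 1.31682 / 1.27461 = 1.03312
The outcome is not rare, so the OR lies further from 1 than the RR.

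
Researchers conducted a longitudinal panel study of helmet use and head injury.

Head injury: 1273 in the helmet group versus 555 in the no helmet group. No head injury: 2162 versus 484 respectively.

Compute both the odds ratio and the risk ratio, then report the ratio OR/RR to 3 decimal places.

0.740

From the description: a = 1273, b = 2162, c = 555, d = 484.
OR = (1273·484)/(2162·555) = 616132/1199910 = 0.51348
Risk in exposed = 1273/3435 = 0.37060; risk in unexposed = 555/1039 = 0.53417; RR = 0.69378
OR/RR = 0.51348 / 0.69378 = 0.74012
The outcome is not rare, so the OR lies further from 1 than the RR.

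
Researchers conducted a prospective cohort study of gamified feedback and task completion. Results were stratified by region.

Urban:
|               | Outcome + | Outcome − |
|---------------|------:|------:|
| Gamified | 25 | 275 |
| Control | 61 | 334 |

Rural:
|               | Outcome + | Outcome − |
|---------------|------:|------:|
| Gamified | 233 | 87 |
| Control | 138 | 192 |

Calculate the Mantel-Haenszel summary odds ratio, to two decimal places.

OR_MH = Σ(aᵢdᵢ/nᵢ) / Σ(bᵢcᵢ/nᵢ), where nᵢ is the stratum total.
Stratum 1 (Urban): n = 695; a·d/n = 25·334/695 = 12.0144; b·c/n = 275·61/695 = 24.1367
Stratum 2 (Rural): n = 650; a·d/n = 233·192/650 = 68.8246; b·c/n = 87·138/650 = 18.4708
OR_MH = (12.0144 + 68.8246) / (24.1367 + 18.4708) = 80.8390 / 42.6075 = 1.89730

1.90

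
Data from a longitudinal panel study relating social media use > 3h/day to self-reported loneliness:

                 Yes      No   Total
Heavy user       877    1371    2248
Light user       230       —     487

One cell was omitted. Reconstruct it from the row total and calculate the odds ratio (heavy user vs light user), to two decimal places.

0.71

The missing cell is in the unexposed row: 487 − 230 = 257.
So a = 877, b = 1371, c = 230, d = 257.
OR = (a·d)/(b·c) = (877 × 257) / (1371 × 230) = 225389 / 315330 = 0.71477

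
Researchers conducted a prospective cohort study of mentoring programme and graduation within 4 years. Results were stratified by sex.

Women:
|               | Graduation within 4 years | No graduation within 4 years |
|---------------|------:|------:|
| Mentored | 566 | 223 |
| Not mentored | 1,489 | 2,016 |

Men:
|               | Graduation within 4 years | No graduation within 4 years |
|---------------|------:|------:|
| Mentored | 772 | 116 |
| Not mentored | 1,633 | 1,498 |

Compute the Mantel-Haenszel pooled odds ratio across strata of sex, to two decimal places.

4.45

OR_MH = Σ(aᵢdᵢ/nᵢ) / Σ(bᵢcᵢ/nᵢ), where nᵢ is the stratum total.
Stratum 1 (Women): n = 4294; a·d/n = 566·2016/4294 = 265.7327; b·c/n = 223·1489/4294 = 77.3281
Stratum 2 (Men): n = 4019; a·d/n = 772·1498/4019 = 287.7472; b·c/n = 116·1633/4019 = 47.1331
OR_MH = (265.7327 + 287.7472) / (77.3281 + 47.1331) = 553.4799 / 124.4612 = 4.44701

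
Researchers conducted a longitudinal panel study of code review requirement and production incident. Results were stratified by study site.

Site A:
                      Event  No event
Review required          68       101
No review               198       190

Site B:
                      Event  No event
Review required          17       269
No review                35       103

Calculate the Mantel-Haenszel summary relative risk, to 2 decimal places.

RR_MH = Σ(aᵢ·n₀ᵢ/nᵢ) / Σ(cᵢ·n₁ᵢ/nᵢ), with n₁ᵢ = aᵢ+bᵢ (exposed), n₀ᵢ = cᵢ+dᵢ (unexposed), nᵢ = n₁ᵢ+n₀ᵢ.
Stratum 1 (Site A): n₁ = 169, n₀ = 388, n = 557; a·n₀/n = 68·388/557 = 47.3680; c·n₁/n = 198·169/557 = 60.0754
Stratum 2 (Site B): n₁ = 286, n₀ = 138, n = 424; a·n₀/n = 17·138/424 = 5.5330; c·n₁/n = 35·286/424 = 23.6085
RR_MH = (47.3680 + 5.5330) / (60.0754 + 23.6085) = 52.9011 / 83.6839 = 0.63215

0.63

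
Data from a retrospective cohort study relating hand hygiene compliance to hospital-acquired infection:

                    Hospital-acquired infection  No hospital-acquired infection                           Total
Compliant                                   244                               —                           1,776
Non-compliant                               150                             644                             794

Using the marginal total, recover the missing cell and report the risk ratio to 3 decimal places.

0.727

The missing cell is in the exposed row: 1776 − 244 = 1532.
So a = 244, b = 1532, c = 150, d = 644.
RR = [a/(a+b)] / [c/(c+d)] = (244/1776) / (150/794) = 0.13739/0.18892 = 0.72724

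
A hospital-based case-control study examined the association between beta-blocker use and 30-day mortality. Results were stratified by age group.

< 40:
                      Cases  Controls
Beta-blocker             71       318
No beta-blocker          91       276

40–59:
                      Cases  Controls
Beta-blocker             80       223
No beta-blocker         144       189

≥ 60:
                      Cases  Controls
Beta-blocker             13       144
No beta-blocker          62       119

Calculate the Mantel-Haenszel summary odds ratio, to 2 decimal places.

OR_MH = Σ(aᵢdᵢ/nᵢ) / Σ(bᵢcᵢ/nᵢ), where nᵢ is the stratum total.
Stratum 1 (< 40): n = 756; a·d/n = 71·276/756 = 25.9206; b·c/n = 318·91/756 = 38.2778
Stratum 2 (40–59): n = 636; a·d/n = 80·189/636 = 23.7736; b·c/n = 223·144/636 = 50.4906
Stratum 3 (≥ 60): n = 338; a·d/n = 13·119/338 = 4.5769; b·c/n = 144·62/338 = 26.4142
OR_MH = (25.9206 + 23.7736 + 4.5769) / (38.2778 + 50.4906 + 26.4142) = 54.2711 / 115.1825 = 0.47118

0.47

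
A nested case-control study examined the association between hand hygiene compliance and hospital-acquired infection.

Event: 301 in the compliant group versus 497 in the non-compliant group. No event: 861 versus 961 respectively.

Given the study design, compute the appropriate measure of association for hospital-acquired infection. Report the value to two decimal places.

From the description: a = 301, b = 861, c = 497, d = 961.
This is a nested case-control study: participants were sampled on outcome status, so risks in the source population cannot be estimated directly — relative risk is not valid here. The odds ratio is the appropriate measure.
OR = (a·d)/(b·c) = (301 × 961) / (861 × 497) = 289261 / 427917 = 0.67597

0.68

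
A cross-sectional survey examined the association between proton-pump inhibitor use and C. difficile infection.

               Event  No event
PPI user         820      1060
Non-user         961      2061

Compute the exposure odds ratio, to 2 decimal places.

Cells: a = 820, b = 1060, c = 961, d = 2061.
OR = (a·d)/(b·c) = (820 × 2061) / (1060 × 961) = 1690020 / 1018660 = 1.65906
The odds of C. difficile infection are about 1.66 times as high in the ppi user group.

1.66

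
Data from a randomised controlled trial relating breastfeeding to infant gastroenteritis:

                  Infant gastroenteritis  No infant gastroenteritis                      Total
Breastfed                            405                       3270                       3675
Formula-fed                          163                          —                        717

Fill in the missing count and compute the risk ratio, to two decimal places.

The missing cell is in the unexposed row: 717 − 163 = 554.
So a = 405, b = 3270, c = 163, d = 554.
RR = [a/(a+b)] / [c/(c+d)] = (405/3675) / (163/717) = 0.11020/0.22734 = 0.48476

0.48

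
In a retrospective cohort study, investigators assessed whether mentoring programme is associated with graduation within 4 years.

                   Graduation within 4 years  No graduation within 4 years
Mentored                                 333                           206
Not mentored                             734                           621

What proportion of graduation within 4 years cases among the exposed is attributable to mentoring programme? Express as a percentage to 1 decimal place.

12.3

Cells: a = 333, b = 206, c = 734, d = 621.
Risk in exposed = 333/539 = 0.61781; risk in unexposed = 734/1355 = 0.54170.
RR = 0.61781/0.54170 = 1.14051
AR% = (RR − 1)/RR × 100 = (1.14051 − 1)/1.14051 × 100 = 12.3198%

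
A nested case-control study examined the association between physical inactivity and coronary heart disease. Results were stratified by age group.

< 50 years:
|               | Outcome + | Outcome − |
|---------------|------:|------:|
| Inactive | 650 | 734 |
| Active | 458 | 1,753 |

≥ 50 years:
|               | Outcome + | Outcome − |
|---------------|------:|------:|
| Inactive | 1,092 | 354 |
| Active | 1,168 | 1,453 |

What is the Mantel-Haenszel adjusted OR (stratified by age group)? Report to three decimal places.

OR_MH = Σ(aᵢdᵢ/nᵢ) / Σ(bᵢcᵢ/nᵢ), where nᵢ is the stratum total.
Stratum 1 (< 50 years): n = 3595; a·d/n = 650·1753/3595 = 316.9541; b·c/n = 734·458/3595 = 93.5110
Stratum 2 (≥ 50 years): n = 4067; a·d/n = 1092·1453/4067 = 390.1343; b·c/n = 354·1168/4067 = 101.6651
OR_MH = (316.9541 + 390.1343) / (93.5110 + 101.6651) = 707.0884 / 195.1761 = 3.62282

3.623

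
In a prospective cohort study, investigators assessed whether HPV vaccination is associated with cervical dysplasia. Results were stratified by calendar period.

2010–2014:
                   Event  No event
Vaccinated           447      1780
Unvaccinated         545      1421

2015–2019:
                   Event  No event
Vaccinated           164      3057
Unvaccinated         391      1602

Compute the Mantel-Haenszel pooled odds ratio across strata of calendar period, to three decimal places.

0.438

OR_MH = Σ(aᵢdᵢ/nᵢ) / Σ(bᵢcᵢ/nᵢ), where nᵢ is the stratum total.
Stratum 1 (2010–2014): n = 4193; a·d/n = 447·1421/4193 = 151.4875; b·c/n = 1780·545/4193 = 231.3618
Stratum 2 (2015–2019): n = 5214; a·d/n = 164·1602/5214 = 50.3890; b·c/n = 3057·391/5214 = 229.2457
OR_MH = (151.4875 + 50.3890) / (231.3618 + 229.2457) = 201.8764 / 460.6075 = 0.43828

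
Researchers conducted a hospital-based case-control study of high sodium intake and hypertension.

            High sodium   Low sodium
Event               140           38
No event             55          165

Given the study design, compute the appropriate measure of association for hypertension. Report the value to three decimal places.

11.053

Reading the table with exposure as columns: a = 140 (High sodium, case), b = 55 (High sodium, non-case), c = 38 (Low sodium, case), d = 165.
This is a hospital-based case-control study: participants were sampled on outcome status, so risks in the source population cannot be estimated directly — relative risk is not valid here. The odds ratio is the appropriate measure.
OR = (a·d)/(b·c) = (140 × 165) / (55 × 38) = 23100 / 2090 = 11.05263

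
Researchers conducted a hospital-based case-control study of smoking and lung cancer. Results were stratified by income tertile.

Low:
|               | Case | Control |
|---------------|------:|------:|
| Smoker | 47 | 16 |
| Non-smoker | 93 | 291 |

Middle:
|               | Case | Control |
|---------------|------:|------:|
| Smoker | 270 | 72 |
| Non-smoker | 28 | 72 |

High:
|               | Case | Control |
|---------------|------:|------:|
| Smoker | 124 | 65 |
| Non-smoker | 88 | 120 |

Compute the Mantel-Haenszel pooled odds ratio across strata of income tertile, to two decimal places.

5.03

OR_MH = Σ(aᵢdᵢ/nᵢ) / Σ(bᵢcᵢ/nᵢ), where nᵢ is the stratum total.
Stratum 1 (Low): n = 447; a·d/n = 47·291/447 = 30.5973; b·c/n = 16·93/447 = 3.3289
Stratum 2 (Middle): n = 442; a·d/n = 270·72/442 = 43.9819; b·c/n = 72·28/442 = 4.5611
Stratum 3 (High): n = 397; a·d/n = 124·120/397 = 37.4811; b·c/n = 65·88/397 = 14.4081
OR_MH = (30.5973 + 43.9819 + 37.4811) / (3.3289 + 4.5611 + 14.4081) = 112.0603 / 22.2980 = 5.02558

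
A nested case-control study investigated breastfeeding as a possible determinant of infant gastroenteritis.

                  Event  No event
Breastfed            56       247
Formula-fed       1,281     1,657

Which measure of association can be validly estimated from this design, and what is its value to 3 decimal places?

Cells: a = 56, b = 247, c = 1281, d = 1657.
This is a nested case-control study: participants were sampled on outcome status, so risks in the source population cannot be estimated directly — relative risk is not valid here. The odds ratio is the appropriate measure.
OR = (a·d)/(b·c) = (56 × 1657) / (247 × 1281) = 92792 / 316407 = 0.29327

0.293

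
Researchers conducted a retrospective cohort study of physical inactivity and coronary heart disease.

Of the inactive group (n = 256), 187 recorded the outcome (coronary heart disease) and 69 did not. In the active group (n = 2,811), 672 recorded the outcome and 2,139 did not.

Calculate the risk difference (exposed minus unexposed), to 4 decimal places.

From the description: a = 187, b = 69, c = 672, d = 2139.
Risk in exposed = 187/256 = 0.730469; risk in unexposed = 672/2811 = 0.239061.
Risk difference = 0.730469 − 0.239061 = 0.491408

0.4914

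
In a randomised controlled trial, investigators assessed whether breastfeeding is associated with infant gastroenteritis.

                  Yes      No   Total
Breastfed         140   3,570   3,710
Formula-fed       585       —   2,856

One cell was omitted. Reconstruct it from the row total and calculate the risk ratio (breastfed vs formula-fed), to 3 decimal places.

0.184

The missing cell is in the unexposed row: 2856 − 585 = 2271.
So a = 140, b = 3570, c = 585, d = 2271.
RR = [a/(a+b)] / [c/(c+d)] = (140/3710) / (585/2856) = 0.03774/0.20483 = 0.18423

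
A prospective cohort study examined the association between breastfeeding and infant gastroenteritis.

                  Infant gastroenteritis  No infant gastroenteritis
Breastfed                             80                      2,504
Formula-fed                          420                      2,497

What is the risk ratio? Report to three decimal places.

0.215

Cells: a = 80, b = 2504, c = 420, d = 2497.
Risk in exposed = 80/2584 = 0.03096; risk in unexposed = 420/2917 = 0.14398.
RR = 0.03096 / 0.14398 = 0.21502
The risk is 78% lower among the exposed than among the unexposed.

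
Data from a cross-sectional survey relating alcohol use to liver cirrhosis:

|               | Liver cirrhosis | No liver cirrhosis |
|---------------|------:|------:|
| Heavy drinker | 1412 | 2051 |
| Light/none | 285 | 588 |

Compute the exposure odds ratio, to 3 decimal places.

1.420

Cells: a = 1412, b = 2051, c = 285, d = 588.
OR = (a·d)/(b·c) = (1412 × 588) / (2051 × 285) = 830256 / 584535 = 1.42037
The odds of liver cirrhosis are about 1.42 times as high in the heavy drinker group.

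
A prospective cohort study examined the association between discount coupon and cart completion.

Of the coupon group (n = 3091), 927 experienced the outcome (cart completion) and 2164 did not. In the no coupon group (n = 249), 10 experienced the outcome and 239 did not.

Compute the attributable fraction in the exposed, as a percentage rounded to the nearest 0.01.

From the description: a = 927, b = 2164, c = 10, d = 239.
Risk in exposed = 927/3091 = 0.29990; risk in unexposed = 10/249 = 0.04016.
RR = 0.29990/0.04016 = 7.46758
AR% = (RR − 1)/RR × 100 = (7.46758 − 1)/7.46758 × 100 = 86.6088%

86.61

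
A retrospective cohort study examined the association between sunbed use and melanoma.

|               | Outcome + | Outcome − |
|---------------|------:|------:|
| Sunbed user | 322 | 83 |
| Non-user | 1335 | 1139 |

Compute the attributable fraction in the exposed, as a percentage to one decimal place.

Cells: a = 322, b = 83, c = 1335, d = 1139.
Risk in exposed = 322/405 = 0.79506; risk in unexposed = 1335/2474 = 0.53961.
RR = 0.79506/0.53961 = 1.47340
AR% = (RR − 1)/RR × 100 = (1.47340 − 1)/1.47340 × 100 = 32.1296%

32.1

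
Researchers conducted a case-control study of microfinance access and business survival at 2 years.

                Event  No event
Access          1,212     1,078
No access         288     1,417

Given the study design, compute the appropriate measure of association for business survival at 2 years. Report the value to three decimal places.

Cells: a = 1212, b = 1078, c = 288, d = 1417.
This is a case-control study: participants were sampled on outcome status, so risks in the source population cannot be estimated directly — relative risk is not valid here. The odds ratio is the appropriate measure.
OR = (a·d)/(b·c) = (1212 × 1417) / (1078 × 288) = 1717404 / 310464 = 5.53173

5.532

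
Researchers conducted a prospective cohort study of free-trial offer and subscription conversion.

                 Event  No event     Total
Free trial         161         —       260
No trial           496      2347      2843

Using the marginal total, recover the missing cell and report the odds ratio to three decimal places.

The missing cell is in the exposed row: 260 − 161 = 99.
So a = 161, b = 99, c = 496, d = 2347.
OR = (a·d)/(b·c) = (161 × 2347) / (99 × 496) = 377867 / 49104 = 7.69524

7.695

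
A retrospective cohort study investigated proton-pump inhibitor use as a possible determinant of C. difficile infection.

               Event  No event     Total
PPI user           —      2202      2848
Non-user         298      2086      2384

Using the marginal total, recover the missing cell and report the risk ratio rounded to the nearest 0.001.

The missing cell is in the exposed row: 2848 − 2202 = 646.
So a = 646, b = 2202, c = 298, d = 2086.
RR = [a/(a+b)] / [c/(c+d)] = (646/2848) / (298/2384) = 0.22683/0.12500 = 1.81461

1.815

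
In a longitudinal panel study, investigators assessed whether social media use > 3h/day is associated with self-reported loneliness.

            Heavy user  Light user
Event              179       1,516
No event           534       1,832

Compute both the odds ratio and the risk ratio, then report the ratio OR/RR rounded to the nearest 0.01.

0.73

Reading the table with exposure as columns: a = 179 (Heavy user, case), b = 534 (Heavy user, non-case), c = 1516 (Light user, case), d = 1832.
OR = (179·1832)/(534·1516) = 327928/809544 = 0.40508
Risk in exposed = 179/713 = 0.25105; risk in unexposed = 1516/3348 = 0.45281; RR = 0.55443
OR/RR = 0.40508 / 0.55443 = 0.73061
The outcome is not rare, so the OR lies further from 1 than the RR.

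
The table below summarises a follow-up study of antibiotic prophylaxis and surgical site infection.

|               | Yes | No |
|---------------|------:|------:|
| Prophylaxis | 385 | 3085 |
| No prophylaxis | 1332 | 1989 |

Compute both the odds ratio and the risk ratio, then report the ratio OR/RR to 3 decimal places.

Cells: a = 385, b = 3085, c = 1332, d = 1989.
OR = (385·1989)/(3085·1332) = 765765/4109220 = 0.18635
Risk in exposed = 385/3470 = 0.11095; risk in unexposed = 1332/3321 = 0.40108; RR = 0.27663
OR/RR = 0.18635 / 0.27663 = 0.67366
The outcome is not rare, so the OR lies further from 1 than the RR.

0.674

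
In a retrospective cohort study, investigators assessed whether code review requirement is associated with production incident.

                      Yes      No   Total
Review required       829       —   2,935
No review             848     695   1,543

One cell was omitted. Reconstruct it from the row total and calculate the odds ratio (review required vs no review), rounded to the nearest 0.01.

0.32

The missing cell is in the exposed row: 2935 − 829 = 2106.
So a = 829, b = 2106, c = 848, d = 695.
OR = (a·d)/(b·c) = (829 × 695) / (2106 × 848) = 576155 / 1785888 = 0.32262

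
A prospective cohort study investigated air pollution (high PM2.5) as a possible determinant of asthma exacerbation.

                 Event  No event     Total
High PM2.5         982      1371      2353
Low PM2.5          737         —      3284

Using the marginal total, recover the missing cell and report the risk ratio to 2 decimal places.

The missing cell is in the unexposed row: 3284 − 737 = 2547.
So a = 982, b = 1371, c = 737, d = 2547.
RR = [a/(a+b)] / [c/(c+d)] = (982/2353) / (737/3284) = 0.41734/0.22442 = 1.85962

1.86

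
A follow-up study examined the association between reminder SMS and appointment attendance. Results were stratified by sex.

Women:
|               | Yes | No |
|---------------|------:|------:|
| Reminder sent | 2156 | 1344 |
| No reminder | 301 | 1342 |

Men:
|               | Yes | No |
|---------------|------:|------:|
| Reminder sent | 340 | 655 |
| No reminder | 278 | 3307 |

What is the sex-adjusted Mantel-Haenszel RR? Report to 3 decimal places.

3.600

RR_MH = Σ(aᵢ·n₀ᵢ/nᵢ) / Σ(cᵢ·n₁ᵢ/nᵢ), with n₁ᵢ = aᵢ+bᵢ (exposed), n₀ᵢ = cᵢ+dᵢ (unexposed), nᵢ = n₁ᵢ+n₀ᵢ.
Stratum 1 (Women): n₁ = 3500, n₀ = 1643, n = 5143; a·n₀/n = 2156·1643/5143 = 688.7630; c·n₁/n = 301·3500/5143 = 204.8415
Stratum 2 (Men): n₁ = 995, n₀ = 3585, n = 4580; a·n₀/n = 340·3585/4580 = 266.1354; c·n₁/n = 278·995/4580 = 60.3952
RR_MH = (688.7630 + 266.1354) / (204.8415 + 60.3952) = 954.8983 / 265.2367 = 3.60017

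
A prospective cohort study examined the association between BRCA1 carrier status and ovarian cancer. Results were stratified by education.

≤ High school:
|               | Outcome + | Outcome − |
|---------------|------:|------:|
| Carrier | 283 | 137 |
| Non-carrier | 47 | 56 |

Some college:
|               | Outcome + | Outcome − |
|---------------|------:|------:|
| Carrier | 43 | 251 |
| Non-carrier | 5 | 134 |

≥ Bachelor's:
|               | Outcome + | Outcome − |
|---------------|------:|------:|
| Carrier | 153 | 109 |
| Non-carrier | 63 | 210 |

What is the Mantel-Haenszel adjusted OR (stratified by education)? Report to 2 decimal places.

3.70

OR_MH = Σ(aᵢdᵢ/nᵢ) / Σ(bᵢcᵢ/nᵢ), where nᵢ is the stratum total.
Stratum 1 (≤ High school): n = 523; a·d/n = 283·56/523 = 30.3021; b·c/n = 137·47/523 = 12.3117
Stratum 2 (Some college): n = 433; a·d/n = 43·134/433 = 13.3072; b·c/n = 251·5/433 = 2.8984
Stratum 3 (≥ Bachelor's): n = 535; a·d/n = 153·210/535 = 60.0561; b·c/n = 109·63/535 = 12.8355
OR_MH = (30.3021 + 13.3072 + 60.0561) / (12.3117 + 2.8984 + 12.8355) = 103.6653 / 28.0456 = 3.69632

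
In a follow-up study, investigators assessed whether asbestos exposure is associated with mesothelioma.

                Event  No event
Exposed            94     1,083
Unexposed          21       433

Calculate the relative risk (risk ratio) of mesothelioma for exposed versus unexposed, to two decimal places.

1.73

Cells: a = 94, b = 1083, c = 21, d = 433.
Risk in exposed = 94/1177 = 0.07986; risk in unexposed = 21/454 = 0.04626.
RR = 0.07986 / 0.04626 = 1.72658
The risk among the exposed is 1.73 times that among the unexposed.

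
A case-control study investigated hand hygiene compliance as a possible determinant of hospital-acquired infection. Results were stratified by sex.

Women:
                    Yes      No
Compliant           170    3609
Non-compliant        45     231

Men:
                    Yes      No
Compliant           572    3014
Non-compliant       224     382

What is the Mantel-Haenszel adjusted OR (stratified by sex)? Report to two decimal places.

0.31

OR_MH = Σ(aᵢdᵢ/nᵢ) / Σ(bᵢcᵢ/nᵢ), where nᵢ is the stratum total.
Stratum 1 (Women): n = 4055; a·d/n = 170·231/4055 = 9.6843; b·c/n = 3609·45/4055 = 40.0506
Stratum 2 (Men): n = 4192; a·d/n = 572·382/4192 = 52.1240; b·c/n = 3014·224/4192 = 161.0534
OR_MH = (9.6843 + 52.1240) / (40.0506 + 161.0534) = 61.8084 / 201.1040 = 0.30735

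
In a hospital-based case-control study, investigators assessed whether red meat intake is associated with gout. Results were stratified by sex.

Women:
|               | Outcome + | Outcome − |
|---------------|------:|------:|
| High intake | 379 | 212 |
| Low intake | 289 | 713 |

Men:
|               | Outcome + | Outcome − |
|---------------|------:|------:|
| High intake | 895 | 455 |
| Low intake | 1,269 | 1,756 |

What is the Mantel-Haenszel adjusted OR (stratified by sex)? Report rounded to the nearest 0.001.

OR_MH = Σ(aᵢdᵢ/nᵢ) / Σ(bᵢcᵢ/nᵢ), where nᵢ is the stratum total.
Stratum 1 (Women): n = 1593; a·d/n = 379·713/1593 = 169.6340; b·c/n = 212·289/1593 = 38.4608
Stratum 2 (Men): n = 4375; a·d/n = 895·1756/4375 = 359.2274; b·c/n = 455·1269/4375 = 131.9760
OR_MH = (169.6340 + 359.2274) / (38.4608 + 131.9760) = 528.8615 / 170.4368 = 3.10298

3.103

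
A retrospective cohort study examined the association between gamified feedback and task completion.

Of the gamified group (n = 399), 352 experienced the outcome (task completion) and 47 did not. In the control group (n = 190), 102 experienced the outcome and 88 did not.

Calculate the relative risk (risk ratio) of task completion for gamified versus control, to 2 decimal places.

1.64

From the description: a = 352, b = 47, c = 102, d = 88.
Risk in exposed = 352/399 = 0.88221; risk in unexposed = 102/190 = 0.53684.
RR = 0.88221 / 0.53684 = 1.64332
The risk among the exposed is 1.64 times that among the unexposed.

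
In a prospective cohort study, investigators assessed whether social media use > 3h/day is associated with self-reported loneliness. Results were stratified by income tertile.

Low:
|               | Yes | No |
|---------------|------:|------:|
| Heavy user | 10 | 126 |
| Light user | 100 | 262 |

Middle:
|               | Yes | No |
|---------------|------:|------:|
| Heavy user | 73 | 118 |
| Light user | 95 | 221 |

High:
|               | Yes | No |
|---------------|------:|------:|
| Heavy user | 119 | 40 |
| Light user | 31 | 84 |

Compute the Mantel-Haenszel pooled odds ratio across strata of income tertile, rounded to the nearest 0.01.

1.42

OR_MH = Σ(aᵢdᵢ/nᵢ) / Σ(bᵢcᵢ/nᵢ), where nᵢ is the stratum total.
Stratum 1 (Low): n = 498; a·d/n = 10·262/498 = 5.2610; b·c/n = 126·100/498 = 25.3012
Stratum 2 (Middle): n = 507; a·d/n = 73·221/507 = 31.8205; b·c/n = 118·95/507 = 22.1105
Stratum 3 (High): n = 274; a·d/n = 119·84/274 = 36.4818; b·c/n = 40·31/274 = 4.5255
OR_MH = (5.2610 + 31.8205 + 36.4818) / (25.3012 + 22.1105 + 4.5255) = 73.5633 / 51.9372 = 1.41639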